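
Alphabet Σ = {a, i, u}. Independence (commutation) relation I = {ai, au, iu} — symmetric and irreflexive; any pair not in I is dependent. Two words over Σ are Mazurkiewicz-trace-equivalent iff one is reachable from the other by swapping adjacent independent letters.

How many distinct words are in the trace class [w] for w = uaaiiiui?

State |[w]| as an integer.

420

piece 0:u — minimal
piece 1:a — minimal
piece 2:a rests on {1:a}
piece 3:i — minimal
piece 4:i rests on {3:i}
piece 5:i rests on {4:i}
piece 6:u rests on {0:u}
piece 7:i rests on {5:i}
minimal pieces: {0:u, 1:a, 3:i}
ways to finish when only these pieces remain (= sum over removing one remaining piece with nothing left below it):
  1 left: {2}→1  {6}→1  {7}→1
  2 left: {0,6}→1  {1,2}→1  {2,6}→2  {2,7}→2  {5,7}→1  {6,7}→2
  3 left: {0,2,6}→3  {0,6,7}→3  {1,2,6}→3  {1,2,7}→3  {2,5,7}→3  {2,6,7}→6  {4,5,7}→1  {5,6,7}→3
  4 left: {0,1,2,6}→6  {0,2,6,7}→12  {0,5,6,7}→6  {1,2,5,7}→6  {1,2,6,7}→12  {2,4,5,7}→4  {2,5,6,7}→12  {3,4,5,7}→1  {4,5,6,7}→4
  5 left: {0,1,2,6,7}→30  {0,2,5,6,7}→30  {0,4,5,6,7}→10  {1,2,4,5,7}→10  {1,2,5,6,7}→30  {2,3,4,5,7}→5  {2,4,5,6,7}→20  {3,4,5,6,7}→5
  6 left: {0,1,2,5,6,7}→90  {0,2,4,5,6,7}→60  {0,3,4,5,6,7}→15  {1,2,3,4,5,7}→15  {1,2,4,5,6,7}→60  {2,3,4,5,6,7}→30
  placing 0:u first → 105 extensions
  placing 1:a first → 105 extensions
  placing 3:i first → 210 extensions
total linear extensions = 420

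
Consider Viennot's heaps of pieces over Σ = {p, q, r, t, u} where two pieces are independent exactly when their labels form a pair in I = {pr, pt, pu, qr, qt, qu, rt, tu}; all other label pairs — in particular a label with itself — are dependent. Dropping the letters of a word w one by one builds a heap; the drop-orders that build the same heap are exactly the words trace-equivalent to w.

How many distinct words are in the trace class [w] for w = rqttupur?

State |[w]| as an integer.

420

#0=r has no predecessor
#1=q has no predecessor
#2=t has no predecessor
#3=t depends on [2:t]
#4=u depends on [0:r]
#5=p depends on [1:q]
#6=u depends on [4:u]
#7=r depends on [6:u]
sources: [0:r, 1:q, 2:t]
N(rest) = Σ N(rest − s) over sources s of rest; N(one piece) = 1:
  size 1 → [3]=1  [5]=1  [7]=1
  size 2 → [1,5]=1  [2,3]=1  [3,5]=2  [3,7]=2  [5,7]=2  [6,7]=1
  size 3 → [1,3,5]=3  [1,5,7]=3  [2,3,5]=3  [2,3,7]=3  [3,5,7]=6  [3,6,7]=3  [4,6,7]=1  [5,6,7]=3
  size 4 → [0,4,6,7]=1  [1,2,3,5]=6  [1,3,5,7]=12  [1,5,6,7]=6  [2,3,5,7]=12  [2,3,6,7]=6  [3,4,6,7]=4  [3,5,6,7]=12  [4,5,6,7]=4
  size 5 → [0,3,4,6,7]=5  [0,4,5,6,7]=5  [1,2,3,5,7]=30  [1,3,5,6,7]=30  [1,4,5,6,7]=10  [2,3,4,6,7]=10  [2,3,5,6,7]=30  [3,4,5,6,7]=20
  size 6 → [0,1,4,5,6,7]=15  [0,2,3,4,6,7]=15  [0,3,4,5,6,7]=30  [1,2,3,5,6,7]=90  [1,3,4,5,6,7]=60  [2,3,4,5,6,7]=60
  first=0(r) contributes 210
  first=1(q) contributes 105
  first=2(t) contributes 105
|[w]| = 420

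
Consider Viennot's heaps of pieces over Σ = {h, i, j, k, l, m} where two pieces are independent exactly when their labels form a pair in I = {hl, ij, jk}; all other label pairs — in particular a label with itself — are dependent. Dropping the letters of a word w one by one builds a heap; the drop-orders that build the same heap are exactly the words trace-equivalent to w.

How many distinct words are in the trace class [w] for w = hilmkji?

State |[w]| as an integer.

#0=h has no predecessor
#1=i depends on [0:h]
#2=l depends on [1:i]
#3=m depends on [2:l]
#4=k depends on [3:m]
#5=j depends on [3:m]
#6=i depends on [4:k]
sources: [0:h]
N(rest) = Σ N(rest − s) over sources s of rest; N(one piece) = 1:
  size 1 → [5]=1  [6]=1
  size 2 → [4,6]=1  [5,6]=2
  size 3 → [4,5,6]=3
  size 4 → [3,4,5,6]=3
  size 5 → [2,3,4,5,6]=3
  first=0(h) contributes 3

3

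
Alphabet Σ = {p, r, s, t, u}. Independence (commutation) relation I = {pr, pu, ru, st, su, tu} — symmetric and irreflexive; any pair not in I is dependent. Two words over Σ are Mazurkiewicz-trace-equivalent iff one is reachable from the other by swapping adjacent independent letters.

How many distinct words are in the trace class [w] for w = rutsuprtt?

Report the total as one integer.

#0=r has no predecessor
#1=u has no predecessor
#2=t depends on [0:r]
#3=s depends on [0:r]
#4=u depends on [1:u]
#5=p depends on [2:t, 3:s]
#6=r depends on [2:t, 3:s]
#7=t depends on [5:p, 6:r]
#8=t depends on [7:t]
sources: [0:r, 1:u]
N(rest) = Σ N(rest − s) over sources s of rest; N(one piece) = 1:
  size 1 → [4]=1  [8]=1
  size 2 → [1,4]=1  [4,8]=2  [7,8]=1
  size 3 → [1,4,8]=3  [4,7,8]=3  [5,7,8]=1  [6,7,8]=1
  size 4 → [1,4,7,8]=6  [4,5,7,8]=4  [4,6,7,8]=4  [5,6,7,8]=2
  size 5 → [1,4,5,7,8]=10  [1,4,6,7,8]=10  [2,5,6,7,8]=2  [3,5,6,7,8]=2  [4,5,6,7,8]=10
  size 6 → [1,4,5,6,7,8]=30  [2,3,5,6,7,8]=4  [2,4,5,6,7,8]=12  [3,4,5,6,7,8]=12
  size 7 → [0,2,3,5,6,7,8]=4  [1,2,4,5,6,7,8]=42  [1,3,4,5,6,7,8]=42  [2,3,4,5,6,7,8]=28
  first=0(r) contributes 112
  first=1(u) contributes 32
|[w]| = 144

144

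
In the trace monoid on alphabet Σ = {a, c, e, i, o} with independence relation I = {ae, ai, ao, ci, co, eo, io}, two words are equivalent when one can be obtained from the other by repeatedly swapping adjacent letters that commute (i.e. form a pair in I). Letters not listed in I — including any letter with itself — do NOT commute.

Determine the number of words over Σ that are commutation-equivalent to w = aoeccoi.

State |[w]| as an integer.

147

drop 0:a onto floor
drop 1:o onto floor
drop 2:e onto floor
drop 3:c onto {0:a, 2:e}
drop 4:c onto {3:c}
drop 5:o onto {1:o}
drop 6:i onto {2:e}
ground layer = {0:a, 1:o, 2:e}
drop-orders for the pieces not yet dropped (sum over which currently-grounded one goes next):
  1 to go: {4} 1  {5} 1  {6} 1
  2 to go: {1,5} 1  {3,4} 1  {4,5} 2  {4,6} 2  {5,6} 2
  3 to go: {0,3,4} 1  {1,4,5} 3  {1,5,6} 3  {3,4,5} 3  {3,4,6} 3  {4,5,6} 6
  4 to go: {0,3,4,5} 4  {0,3,4,6} 4  {1,3,4,5} 6  {1,4,5,6} 12  {2,3,4,6} 3  {3,4,5,6} 12
  5 to go: {0,1,3,4,5} 10  {0,2,3,4,6} 7  {0,3,4,5,6} 20  {1,3,4,5,6} 30  {2,3,4,5,6} 15
  if 0:a drops first: 45 orders
  if 1:o drops first: 42 orders
  if 2:e drops first: 60 orders
heap linearizations: 147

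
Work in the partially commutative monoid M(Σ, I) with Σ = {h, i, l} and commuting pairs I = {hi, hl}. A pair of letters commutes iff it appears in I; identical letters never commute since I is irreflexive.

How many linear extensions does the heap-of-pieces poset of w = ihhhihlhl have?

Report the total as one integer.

126

drop 0:i onto floor
drop 1:h onto floor
drop 2:h onto {1:h}
drop 3:h onto {2:h}
drop 4:i onto {0:i}
drop 5:h onto {3:h}
drop 6:l onto {4:i}
drop 7:h onto {5:h}
drop 8:l onto {6:l}
ground layer = {0:i, 1:h}
drop-orders for the pieces not yet dropped (sum over which currently-grounded one goes next):
  1 to go: {7} 1  {8} 1
  2 to go: {5,7} 1  {6,8} 1  {7,8} 2
  3 to go: {3,5,7} 1  {4,6,8} 1  {5,7,8} 3  {6,7,8} 3
  4 to go: {0,4,6,8} 1  {2,3,5,7} 1  {3,5,7,8} 4  {4,6,7,8} 4  {5,6,7,8} 6
  5 to go: {0,4,6,7,8} 5  {1,2,3,5,7} 1  {2,3,5,7,8} 5  {3,5,6,7,8} 10  {4,5,6,7,8} 10
  6 to go: {0,4,5,6,7,8} 15  {1,2,3,5,7,8} 6  {2,3,5,6,7,8} 15  {3,4,5,6,7,8} 20
  7 to go: {0,3,4,5,6,7,8} 35  {1,2,3,5,6,7,8} 21  {2,3,4,5,6,7,8} 35
  if 0:i drops first: 56 orders
  if 1:h drops first: 70 orders
heap linearizations: 126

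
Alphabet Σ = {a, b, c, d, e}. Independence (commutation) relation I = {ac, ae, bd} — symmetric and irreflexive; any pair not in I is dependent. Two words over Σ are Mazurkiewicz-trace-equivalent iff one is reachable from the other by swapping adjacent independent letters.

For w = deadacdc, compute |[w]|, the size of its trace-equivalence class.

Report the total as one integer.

4

drop 0:d onto floor
drop 1:e onto {0:d}
drop 2:a onto {0:d}
drop 3:d onto {1:e, 2:a}
drop 4:a onto {3:d}
drop 5:c onto {3:d}
drop 6:d onto {4:a, 5:c}
drop 7:c onto {6:d}
ground layer = {0:d}
drop-orders for the pieces not yet dropped (sum over which currently-grounded one goes next):
  1 to go: {7} 1
  2 to go: {6,7} 1
  3 to go: {4,6,7} 1  {5,6,7} 1
  4 to go: {4,5,6,7} 2
  5 to go: {3,4,5,6,7} 2
  6 to go: {1,3,4,5,6,7} 2  {2,3,4,5,6,7} 2
  if 0:d drops first: 4 orders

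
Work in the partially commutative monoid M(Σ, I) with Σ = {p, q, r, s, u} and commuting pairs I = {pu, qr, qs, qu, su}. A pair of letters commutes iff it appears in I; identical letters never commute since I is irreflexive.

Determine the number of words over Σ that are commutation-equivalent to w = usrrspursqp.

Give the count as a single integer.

0(u) covers ∅
1(s) covers ∅
2(r) covers 0:u, 1:s
3(r) covers 2:r
4(s) covers 3:r
5(p) covers 4:s
6(u) covers 3:r
7(r) covers 5:p, 6:u
8(s) covers 7:r
9(q) covers 5:p
10(p) covers 8:s, 9:q
floor of heap: 0:u, 1:s
completions by unplaced set U, small U first (add the entries for U minus each lowest piece of U):
  |U|=1: {10}:1
  |U|=2: {8,10}:1  {9,10}:1
  |U|=3: {7,8,10}:1  {8,9,10}:2
  |U|=4: {6,7,8,10}:1  {7,8,9,10}:3
  |U|=5: {5,7,8,9,10}:3  {6,7,8,9,10}:4
  |U|=6: {4,5,7,8,9,10}:3  {5,6,7,8,9,10}:7
  |U|=7: {4,5,6,7,8,9,10}:10
  |U|=8: {3,4,5,6,7,8,9,10}:10
  |U|=9: {2,3,4,5,6,7,8,9,10}:10
  start at 0(u): 10
  start at 1(s): 10
sum over floor = 20

20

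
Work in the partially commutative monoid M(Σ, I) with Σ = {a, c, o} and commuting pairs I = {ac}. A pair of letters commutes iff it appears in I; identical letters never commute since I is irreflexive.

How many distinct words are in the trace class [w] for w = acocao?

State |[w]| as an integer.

0(a) covers ∅
1(c) covers ∅
2(o) covers 0:a, 1:c
3(c) covers 2:o
4(a) covers 2:o
5(o) covers 3:c, 4:a
floor of heap: 0:a, 1:c
completions by unplaced set U, small U first (add the entries for U minus each lowest piece of U):
  |U|=1: {5}:1
  |U|=2: {3,5}:1  {4,5}:1
  |U|=3: {3,4,5}:2
  |U|=4: {2,3,4,5}:2
  start at 0(a): 2
  start at 1(c): 2
sum over floor = 4

4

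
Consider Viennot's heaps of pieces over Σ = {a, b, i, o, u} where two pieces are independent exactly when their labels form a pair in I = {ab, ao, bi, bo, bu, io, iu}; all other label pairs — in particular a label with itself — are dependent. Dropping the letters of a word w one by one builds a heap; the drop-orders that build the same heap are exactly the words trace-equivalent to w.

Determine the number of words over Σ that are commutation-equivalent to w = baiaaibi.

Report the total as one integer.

0(b) covers ∅
1(a) covers ∅
2(i) covers 1:a
3(a) covers 2:i
4(a) covers 3:a
5(i) covers 4:a
6(b) covers 0:b
7(i) covers 5:i
floor of heap: 0:b, 1:a
completions by unplaced set U, small U first (add the entries for U minus each lowest piece of U):
  |U|=1: {6}:1  {7}:1
  |U|=2: {0,6}:1  {5,7}:1  {6,7}:2
  |U|=3: {0,6,7}:3  {4,5,7}:1  {5,6,7}:3
  |U|=4: {0,5,6,7}:6  {3,4,5,7}:1  {4,5,6,7}:4
  |U|=5: {0,4,5,6,7}:10  {2,3,4,5,7}:1  {3,4,5,6,7}:5
  |U|=6: {0,3,4,5,6,7}:15  {1,2,3,4,5,7}:1  {2,3,4,5,6,7}:6
  start at 0(b): 7
  start at 1(a): 21
sum over floor = 28

28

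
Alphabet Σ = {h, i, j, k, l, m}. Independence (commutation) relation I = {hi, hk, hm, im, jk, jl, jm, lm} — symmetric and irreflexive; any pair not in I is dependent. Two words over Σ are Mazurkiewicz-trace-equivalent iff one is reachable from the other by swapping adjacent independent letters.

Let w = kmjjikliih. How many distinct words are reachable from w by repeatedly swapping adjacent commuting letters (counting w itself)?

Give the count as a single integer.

drop 0:k onto floor
drop 1:m onto {0:k}
drop 2:j onto floor
drop 3:j onto {2:j}
drop 4:i onto {0:k, 3:j}
drop 5:k onto {1:m, 4:i}
drop 6:l onto {5:k}
drop 7:i onto {6:l}
drop 8:i onto {7:i}
drop 9:h onto {6:l}
ground layer = {0:k, 2:j}
drop-orders for the pieces not yet dropped (sum over which currently-grounded one goes next):
  1 to go: {8} 1  {9} 1
  2 to go: {7,8} 1  {8,9} 2
  3 to go: {7,8,9} 3
  4 to go: {6,7,8,9} 3
  5 to go: {5,6,7,8,9} 3
  6 to go: {1,5,6,7,8,9} 3  {4,5,6,7,8,9} 3
  7 to go: {1,4,5,6,7,8,9} 6  {3,4,5,6,7,8,9} 3
  8 to go: {0,1,4,5,6,7,8,9} 6  {1,3,4,5,6,7,8,9} 9  {2,3,4,5,6,7,8,9} 3
  if 0:k drops first: 12 orders
  if 2:j drops first: 15 orders
heap linearizations: 27

27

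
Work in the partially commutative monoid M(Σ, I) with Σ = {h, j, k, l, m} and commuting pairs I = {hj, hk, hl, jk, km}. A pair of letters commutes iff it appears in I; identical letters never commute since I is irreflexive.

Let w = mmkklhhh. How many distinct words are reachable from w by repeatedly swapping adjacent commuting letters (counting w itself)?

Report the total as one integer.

52

drop 0:m onto floor
drop 1:m onto {0:m}
drop 2:k onto floor
drop 3:k onto {2:k}
drop 4:l onto {1:m, 3:k}
drop 5:h onto {1:m}
drop 6:h onto {5:h}
drop 7:h onto {6:h}
ground layer = {0:m, 2:k}
drop-orders for the pieces not yet dropped (sum over which currently-grounded one goes next):
  1 to go: {4} 1  {7} 1
  2 to go: {3,4} 1  {4,7} 2  {6,7} 1
  3 to go: {2,3,4} 1  {3,4,7} 3  {4,6,7} 3  {5,6,7} 1
  4 to go: {2,3,4,7} 4  {3,4,6,7} 6  {4,5,6,7} 4
  5 to go: {1,4,5,6,7} 4  {2,3,4,6,7} 10  {3,4,5,6,7} 10
  6 to go: {0,1,4,5,6,7} 4  {1,3,4,5,6,7} 14  {2,3,4,5,6,7} 20
  if 0:m drops first: 34 orders
  if 2:k drops first: 18 orders
heap linearizations: 52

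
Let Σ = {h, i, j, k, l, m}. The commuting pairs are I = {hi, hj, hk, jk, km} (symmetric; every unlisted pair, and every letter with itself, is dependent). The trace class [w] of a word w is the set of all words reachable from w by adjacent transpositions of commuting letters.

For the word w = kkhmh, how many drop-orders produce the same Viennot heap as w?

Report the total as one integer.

#0=k has no predecessor
#1=k depends on [0:k]
#2=h has no predecessor
#3=m depends on [2:h]
#4=h depends on [3:m]
sources: [0:k, 2:h]
N(rest) = Σ N(rest − s) over sources s of rest; N(one piece) = 1:
  size 1 → [1]=1  [4]=1
  size 2 → [0,1]=1  [1,4]=2  [3,4]=1
  size 3 → [0,1,4]=3  [1,3,4]=3  [2,3,4]=1
  first=0(k) contributes 4
  first=2(h) contributes 6
|[w]| = 10

10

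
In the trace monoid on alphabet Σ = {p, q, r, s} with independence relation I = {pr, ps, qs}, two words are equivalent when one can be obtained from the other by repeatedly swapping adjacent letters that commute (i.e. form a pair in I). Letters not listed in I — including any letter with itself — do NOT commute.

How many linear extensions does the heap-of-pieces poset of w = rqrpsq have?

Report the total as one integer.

5

drop 0:r onto floor
drop 1:q onto {0:r}
drop 2:r onto {1:q}
drop 3:p onto {1:q}
drop 4:s onto {2:r}
drop 5:q onto {2:r, 3:p}
ground layer = {0:r}
drop-orders for the pieces not yet dropped (sum over which currently-grounded one goes next):
  1 to go: {4} 1  {5} 1
  2 to go: {3,5} 1  {4,5} 2
  3 to go: {2,4,5} 2  {3,4,5} 3
  4 to go: {2,3,4,5} 5
  if 0:r drops first: 5 orders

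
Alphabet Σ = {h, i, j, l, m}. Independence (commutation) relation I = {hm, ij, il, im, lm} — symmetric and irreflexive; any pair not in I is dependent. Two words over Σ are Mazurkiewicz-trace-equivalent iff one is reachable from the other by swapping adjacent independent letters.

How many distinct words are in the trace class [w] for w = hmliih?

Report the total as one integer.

18

0(h) covers ∅
1(m) covers ∅
2(l) covers 0:h
3(i) covers 0:h
4(i) covers 3:i
5(h) covers 2:l, 4:i
floor of heap: 0:h, 1:m
completions by unplaced set U, small U first (add the entries for U minus each lowest piece of U):
  |U|=1: {1}:1  {5}:1
  |U|=2: {1,5}:2  {2,5}:1  {4,5}:1
  |U|=3: {1,2,5}:3  {1,4,5}:3  {2,4,5}:2  {3,4,5}:1
  |U|=4: {1,2,4,5}:8  {1,3,4,5}:4  {2,3,4,5}:3
  start at 0(h): 15
  start at 1(m): 3
sum over floor = 18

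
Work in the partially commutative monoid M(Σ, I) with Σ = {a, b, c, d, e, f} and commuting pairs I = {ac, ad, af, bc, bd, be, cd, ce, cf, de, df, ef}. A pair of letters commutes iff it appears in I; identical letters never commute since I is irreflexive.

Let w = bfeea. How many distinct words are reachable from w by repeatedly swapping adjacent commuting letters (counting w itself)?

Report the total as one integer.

9

drop 0:b onto floor
drop 1:f onto {0:b}
drop 2:e onto floor
drop 3:e onto {2:e}
drop 4:a onto {0:b, 3:e}
ground layer = {0:b, 2:e}
drop-orders for the pieces not yet dropped (sum over which currently-grounded one goes next):
  1 to go: {1} 1  {4} 1
  2 to go: {1,4} 2  {3,4} 1
  3 to go: {0,1,4} 2  {1,3,4} 3  {2,3,4} 1
  if 0:b drops first: 4 orders
  if 2:e drops first: 5 orders
heap linearizations: 9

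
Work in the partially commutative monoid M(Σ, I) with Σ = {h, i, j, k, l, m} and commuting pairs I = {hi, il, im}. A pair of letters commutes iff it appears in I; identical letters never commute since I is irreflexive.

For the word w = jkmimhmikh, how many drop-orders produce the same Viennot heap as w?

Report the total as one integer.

drop 0:j onto floor
drop 1:k onto {0:j}
drop 2:m onto {1:k}
drop 3:i onto {1:k}
drop 4:m onto {2:m}
drop 5:h onto {4:m}
drop 6:m onto {5:h}
drop 7:i onto {3:i}
drop 8:k onto {6:m, 7:i}
drop 9:h onto {8:k}
ground layer = {0:j}
drop-orders for the pieces not yet dropped (sum over which currently-grounded one goes next):
  1 to go: {9} 1
  2 to go: {8,9} 1
  3 to go: {6,8,9} 1  {7,8,9} 1
  4 to go: {3,7,8,9} 1  {5,6,8,9} 1  {6,7,8,9} 2
  5 to go: {3,6,7,8,9} 3  {4,5,6,8,9} 1  {5,6,7,8,9} 3
  6 to go: {2,4,5,6,8,9} 1  {3,5,6,7,8,9} 6  {4,5,6,7,8,9} 4
  7 to go: {2,4,5,6,7,8,9} 5  {3,4,5,6,7,8,9} 10
  8 to go: {2,3,4,5,6,7,8,9} 15
  if 0:j drops first: 15 orders

15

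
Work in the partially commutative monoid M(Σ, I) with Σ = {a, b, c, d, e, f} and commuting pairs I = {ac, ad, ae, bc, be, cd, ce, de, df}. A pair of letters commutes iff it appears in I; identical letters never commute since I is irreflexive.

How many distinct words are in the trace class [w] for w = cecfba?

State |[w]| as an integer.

3

0(c) covers ∅
1(e) covers ∅
2(c) covers 0:c
3(f) covers 1:e, 2:c
4(b) covers 3:f
5(a) covers 4:b
floor of heap: 0:c, 1:e
completions by unplaced set U, small U first (add the entries for U minus each lowest piece of U):
  |U|=1: {5}:1
  |U|=2: {4,5}:1
  |U|=3: {3,4,5}:1
  |U|=4: {1,3,4,5}:1  {2,3,4,5}:1
  start at 0(c): 2
  start at 1(e): 1
sum over floor = 3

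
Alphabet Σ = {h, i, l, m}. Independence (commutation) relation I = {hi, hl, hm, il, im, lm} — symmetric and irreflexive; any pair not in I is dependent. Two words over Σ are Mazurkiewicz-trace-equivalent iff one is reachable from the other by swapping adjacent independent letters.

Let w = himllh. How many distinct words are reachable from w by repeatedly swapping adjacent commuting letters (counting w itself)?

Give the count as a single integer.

180

#0=h has no predecessor
#1=i has no predecessor
#2=m has no predecessor
#3=l has no predecessor
#4=l depends on [3:l]
#5=h depends on [0:h]
sources: [0:h, 1:i, 2:m, 3:l]
N(rest) = Σ N(rest − s) over sources s of rest; N(one piece) = 1:
  size 1 → [1]=1  [2]=1  [4]=1  [5]=1
  size 2 → [0,5]=1  [1,2]=2  [1,4]=2  [1,5]=2  [2,4]=2  [2,5]=2  [3,4]=1  [4,5]=2
  size 3 → [0,1,5]=3  [0,2,5]=3  [0,4,5]=3  [1,2,4]=6  [1,2,5]=6  [1,3,4]=3  [1,4,5]=6  [2,3,4]=3  [2,4,5]=6  [3,4,5]=3
  size 4 → [0,1,2,5]=12  [0,1,4,5]=12  [0,2,4,5]=12  [0,3,4,5]=6  [1,2,3,4]=12  [1,2,4,5]=24  [1,3,4,5]=12  [2,3,4,5]=12
  first=0(h) contributes 60
  first=1(i) contributes 30
  first=2(m) contributes 30
  first=3(l) contributes 60
|[w]| = 180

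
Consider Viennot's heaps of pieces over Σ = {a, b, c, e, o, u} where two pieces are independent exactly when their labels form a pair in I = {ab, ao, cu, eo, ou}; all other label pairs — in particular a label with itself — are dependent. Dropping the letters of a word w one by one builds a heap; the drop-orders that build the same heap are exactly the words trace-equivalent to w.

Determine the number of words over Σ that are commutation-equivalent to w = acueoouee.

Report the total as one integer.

36

#0=a has no predecessor
#1=c depends on [0:a]
#2=u depends on [0:a]
#3=e depends on [1:c, 2:u]
#4=o depends on [1:c]
#5=o depends on [4:o]
#6=u depends on [3:e]
#7=e depends on [6:u]
#8=e depends on [7:e]
sources: [0:a]
N(rest) = Σ N(rest − s) over sources s of rest; N(one piece) = 1:
  size 1 → [5]=1  [8]=1
  size 2 → [4,5]=1  [5,8]=2  [7,8]=1
  size 3 → [4,5,8]=3  [5,7,8]=3  [6,7,8]=1
  size 4 → [3,6,7,8]=1  [4,5,7,8]=6  [5,6,7,8]=4
  size 5 → [2,3,6,7,8]=1  [3,5,6,7,8]=5  [4,5,6,7,8]=10
  size 6 → [2,3,5,6,7,8]=6  [3,4,5,6,7,8]=15
  size 7 → [1,3,4,5,6,7,8]=15  [2,3,4,5,6,7,8]=21
  first=0(a) contributes 36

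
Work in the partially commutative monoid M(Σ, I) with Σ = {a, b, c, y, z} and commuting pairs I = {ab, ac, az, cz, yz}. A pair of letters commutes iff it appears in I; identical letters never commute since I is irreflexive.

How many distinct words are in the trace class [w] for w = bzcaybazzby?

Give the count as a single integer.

58

#0=b has no predecessor
#1=z depends on [0:b]
#2=c depends on [0:b]
#3=a has no predecessor
#4=y depends on [2:c, 3:a]
#5=b depends on [1:z, 4:y]
#6=a depends on [4:y]
#7=z depends on [5:b]
#8=z depends on [7:z]
#9=b depends on [8:z]
#10=y depends on [6:a, 9:b]
sources: [0:b, 3:a]
N(rest) = Σ N(rest − s) over sources s of rest; N(one piece) = 1:
  size 1 → [10]=1
  size 2 → [6,10]=1  [9,10]=1
  size 3 → [6,9,10]=2  [8,9,10]=1
  size 4 → [6,8,9,10]=3  [7,8,9,10]=1
  size 5 → [5,7,8,9,10]=1  [6,7,8,9,10]=4
  size 6 → [1,5,7,8,9,10]=1  [5,6,7,8,9,10]=5
  size 7 → [1,5,6,7,8,9,10]=6  [4,5,6,7,8,9,10]=5
  size 8 → [1,4,5,6,7,8,9,10]=11  [2,4,5,6,7,8,9,10]=5  [3,4,5,6,7,8,9,10]=5
  size 9 → [1,2,4,5,6,7,8,9,10]=16  [1,3,4,5,6,7,8,9,10]=16  [2,3,4,5,6,7,8,9,10]=10
  first=0(b) contributes 42
  first=3(a) contributes 16
|[w]| = 58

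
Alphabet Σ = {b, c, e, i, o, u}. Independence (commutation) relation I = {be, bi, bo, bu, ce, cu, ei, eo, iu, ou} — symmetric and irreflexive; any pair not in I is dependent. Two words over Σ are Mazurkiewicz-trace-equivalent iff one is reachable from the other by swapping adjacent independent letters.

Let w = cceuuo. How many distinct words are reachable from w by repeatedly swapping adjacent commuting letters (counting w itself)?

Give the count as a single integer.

20

#0=c has no predecessor
#1=c depends on [0:c]
#2=e has no predecessor
#3=u depends on [2:e]
#4=u depends on [3:u]
#5=o depends on [1:c]
sources: [0:c, 2:e]
N(rest) = Σ N(rest − s) over sources s of rest; N(one piece) = 1:
  size 1 → [4]=1  [5]=1
  size 2 → [1,5]=1  [3,4]=1  [4,5]=2
  size 3 → [0,1,5]=1  [1,4,5]=3  [2,3,4]=1  [3,4,5]=3
  size 4 → [0,1,4,5]=4  [1,3,4,5]=6  [2,3,4,5]=4
  first=0(c) contributes 10
  first=2(e) contributes 10
|[w]| = 20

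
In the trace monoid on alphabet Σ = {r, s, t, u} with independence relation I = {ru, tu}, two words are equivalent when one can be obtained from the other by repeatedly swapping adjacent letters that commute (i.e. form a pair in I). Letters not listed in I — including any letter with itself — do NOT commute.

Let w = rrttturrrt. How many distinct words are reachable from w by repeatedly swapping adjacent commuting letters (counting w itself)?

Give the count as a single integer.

0(r) covers ∅
1(r) covers 0:r
2(t) covers 1:r
3(t) covers 2:t
4(t) covers 3:t
5(u) covers ∅
6(r) covers 4:t
7(r) covers 6:r
8(r) covers 7:r
9(t) covers 8:r
floor of heap: 0:r, 5:u
completions by unplaced set U, small U first (add the entries for U minus each lowest piece of U):
  |U|=1: {5}:1  {9}:1
  |U|=2: {5,9}:2  {8,9}:1
  |U|=3: {5,8,9}:3  {7,8,9}:1
  |U|=4: {5,7,8,9}:4  {6,7,8,9}:1
  |U|=5: {4,6,7,8,9}:1  {5,6,7,8,9}:5
  |U|=6: {3,4,6,7,8,9}:1  {4,5,6,7,8,9}:6
  |U|=7: {2,3,4,6,7,8,9}:1  {3,4,5,6,7,8,9}:7
  |U|=8: {1,2,3,4,6,7,8,9}:1  {2,3,4,5,6,7,8,9}:8
  start at 0(r): 9
  start at 5(u): 1
sum over floor = 10

10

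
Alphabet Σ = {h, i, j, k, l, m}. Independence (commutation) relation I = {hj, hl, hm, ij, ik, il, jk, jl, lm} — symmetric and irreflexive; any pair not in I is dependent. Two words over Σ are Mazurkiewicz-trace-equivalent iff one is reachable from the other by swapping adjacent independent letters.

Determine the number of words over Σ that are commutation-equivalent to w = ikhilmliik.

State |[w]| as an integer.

110

drop 0:i onto floor
drop 1:k onto floor
drop 2:h onto {0:i, 1:k}
drop 3:i onto {2:h}
drop 4:l onto {1:k}
drop 5:m onto {3:i}
drop 6:l onto {4:l}
drop 7:i onto {5:m}
drop 8:i onto {7:i}
drop 9:k onto {5:m, 6:l}
ground layer = {0:i, 1:k}
drop-orders for the pieces not yet dropped (sum over which currently-grounded one goes next):
  1 to go: {8} 1  {9} 1
  2 to go: {6,9} 1  {7,8} 1  {8,9} 2
  3 to go: {4,6,9} 1  {6,8,9} 3  {7,8,9} 3
  4 to go: {4,6,8,9} 4  {5,7,8,9} 3  {6,7,8,9} 6
  5 to go: {3,5,7,8,9} 3  {4,6,7,8,9} 10  {5,6,7,8,9} 9
  6 to go: {2,3,5,7,8,9} 3  {3,5,6,7,8,9} 12  {4,5,6,7,8,9} 19
  7 to go: {0,2,3,5,7,8,9} 3  {2,3,5,6,7,8,9} 15  {3,4,5,6,7,8,9} 31
  8 to go: {0,2,3,5,6,7,8,9} 18  {2,3,4,5,6,7,8,9} 46
  if 0:i drops first: 46 orders
  if 1:k drops first: 64 orders
heap linearizations: 110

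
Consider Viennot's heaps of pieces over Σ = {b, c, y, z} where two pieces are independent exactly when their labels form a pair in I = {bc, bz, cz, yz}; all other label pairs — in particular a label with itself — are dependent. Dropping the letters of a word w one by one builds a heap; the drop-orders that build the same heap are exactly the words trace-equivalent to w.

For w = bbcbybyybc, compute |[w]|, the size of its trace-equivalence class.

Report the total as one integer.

8

piece 0:b — minimal
piece 1:b rests on {0:b}
piece 2:c — minimal
piece 3:b rests on {1:b}
piece 4:y rests on {2:c, 3:b}
piece 5:b rests on {4:y}
piece 6:y rests on {5:b}
piece 7:y rests on {6:y}
piece 8:b rests on {7:y}
piece 9:c rests on {7:y}
minimal pieces: {0:b, 2:c}
ways to finish when only these pieces remain (= sum over removing one remaining piece with nothing left below it):
  1 left: {8}→1  {9}→1
  2 left: {8,9}→2
  3 left: {7,8,9}→2
  4 left: {6,7,8,9}→2
  5 left: {5,6,7,8,9}→2
  6 left: {4,5,6,7,8,9}→2
  7 left: {2,4,5,6,7,8,9}→2  {3,4,5,6,7,8,9}→2
  8 left: {1,3,4,5,6,7,8,9}→2  {2,3,4,5,6,7,8,9}→4
  placing 0:b first → 6 extensions
  placing 2:c first → 2 extensions
total linear extensions = 8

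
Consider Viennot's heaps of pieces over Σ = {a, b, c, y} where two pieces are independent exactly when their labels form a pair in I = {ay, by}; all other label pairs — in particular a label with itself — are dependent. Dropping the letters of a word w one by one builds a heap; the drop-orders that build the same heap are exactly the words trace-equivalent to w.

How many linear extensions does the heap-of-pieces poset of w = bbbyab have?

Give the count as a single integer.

#0=b has no predecessor
#1=b depends on [0:b]
#2=b depends on [1:b]
#3=y has no predecessor
#4=a depends on [2:b]
#5=b depends on [4:a]
sources: [0:b, 3:y]
N(rest) = Σ N(rest − s) over sources s of rest; N(one piece) = 1:
  size 1 → [3]=1  [5]=1
  size 2 → [3,5]=2  [4,5]=1
  size 3 → [2,4,5]=1  [3,4,5]=3
  size 4 → [1,2,4,5]=1  [2,3,4,5]=4
  first=0(b) contributes 5
  first=3(y) contributes 1
|[w]| = 6

6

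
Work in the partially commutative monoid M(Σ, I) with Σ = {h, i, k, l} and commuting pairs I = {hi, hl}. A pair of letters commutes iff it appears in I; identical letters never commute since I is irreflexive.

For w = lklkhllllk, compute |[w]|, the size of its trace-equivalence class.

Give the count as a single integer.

5

0(l) covers ∅
1(k) covers 0:l
2(l) covers 1:k
3(k) covers 2:l
4(h) covers 3:k
5(l) covers 3:k
6(l) covers 5:l
7(l) covers 6:l
8(l) covers 7:l
9(k) covers 4:h, 8:l
floor of heap: 0:l
completions by unplaced set U, small U first (add the entries for U minus each lowest piece of U):
  |U|=1: {9}:1
  |U|=2: {4,9}:1  {8,9}:1
  |U|=3: {4,8,9}:2  {7,8,9}:1
  |U|=4: {4,7,8,9}:3  {6,7,8,9}:1
  |U|=5: {4,6,7,8,9}:4  {5,6,7,8,9}:1
  |U|=6: {4,5,6,7,8,9}:5
  |U|=7: {3,4,5,6,7,8,9}:5
  |U|=8: {2,3,4,5,6,7,8,9}:5
  start at 0(l): 5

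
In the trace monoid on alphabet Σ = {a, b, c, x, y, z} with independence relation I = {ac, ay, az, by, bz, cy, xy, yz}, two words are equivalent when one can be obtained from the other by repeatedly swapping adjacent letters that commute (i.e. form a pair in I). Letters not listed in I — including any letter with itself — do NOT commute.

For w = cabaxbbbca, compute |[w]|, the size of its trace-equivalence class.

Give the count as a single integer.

#0=c has no predecessor
#1=a has no predecessor
#2=b depends on [0:c, 1:a]
#3=a depends on [2:b]
#4=x depends on [3:a]
#5=b depends on [4:x]
#6=b depends on [5:b]
#7=b depends on [6:b]
#8=c depends on [7:b]
#9=a depends on [7:b]
sources: [0:c, 1:a]
N(rest) = Σ N(rest − s) over sources s of rest; N(one piece) = 1:
  size 1 → [8]=1  [9]=1
  size 2 → [8,9]=2
  size 3 → [7,8,9]=2
  size 4 → [6,7,8,9]=2
  size 5 → [5,6,7,8,9]=2
  size 6 → [4,5,6,7,8,9]=2
  size 7 → [3,4,5,6,7,8,9]=2
  size 8 → [2,3,4,5,6,7,8,9]=2
  first=0(c) contributes 2
  first=1(a) contributes 2
|[w]| = 4

4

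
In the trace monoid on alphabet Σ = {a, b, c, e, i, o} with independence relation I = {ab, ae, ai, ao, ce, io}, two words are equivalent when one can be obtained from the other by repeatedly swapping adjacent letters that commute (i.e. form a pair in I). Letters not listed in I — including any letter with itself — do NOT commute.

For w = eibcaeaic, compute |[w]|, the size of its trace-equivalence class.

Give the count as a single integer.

9

0(e) covers ∅
1(i) covers 0:e
2(b) covers 1:i
3(c) covers 2:b
4(a) covers 3:c
5(e) covers 2:b
6(a) covers 4:a
7(i) covers 3:c, 5:e
8(c) covers 6:a, 7:i
floor of heap: 0:e
completions by unplaced set U, small U first (add the entries for U minus each lowest piece of U):
  |U|=1: {8}:1
  |U|=2: {6,8}:1  {7,8}:1
  |U|=3: {4,6,8}:1  {5,7,8}:1  {6,7,8}:2
  |U|=4: {4,6,7,8}:3  {5,6,7,8}:3
  |U|=5: {3,4,6,7,8}:3  {4,5,6,7,8}:6
  |U|=6: {3,4,5,6,7,8}:9
  |U|=7: {2,3,4,5,6,7,8}:9
  start at 0(e): 9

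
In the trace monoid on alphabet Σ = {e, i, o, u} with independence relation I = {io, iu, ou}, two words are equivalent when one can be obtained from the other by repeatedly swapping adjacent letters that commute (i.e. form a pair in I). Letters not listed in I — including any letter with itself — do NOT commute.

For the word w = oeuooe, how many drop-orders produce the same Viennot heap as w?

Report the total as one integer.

3

0(o) covers ∅
1(e) covers 0:o
2(u) covers 1:e
3(o) covers 1:e
4(o) covers 3:o
5(e) covers 2:u, 4:o
floor of heap: 0:o
completions by unplaced set U, small U first (add the entries for U minus each lowest piece of U):
  |U|=1: {5}:1
  |U|=2: {2,5}:1  {4,5}:1
  |U|=3: {2,4,5}:2  {3,4,5}:1
  |U|=4: {2,3,4,5}:3
  start at 0(o): 3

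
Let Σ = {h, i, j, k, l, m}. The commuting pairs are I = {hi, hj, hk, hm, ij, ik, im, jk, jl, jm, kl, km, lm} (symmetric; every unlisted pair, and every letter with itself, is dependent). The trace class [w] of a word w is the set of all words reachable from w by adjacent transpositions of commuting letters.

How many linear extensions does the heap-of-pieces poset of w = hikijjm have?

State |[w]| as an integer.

1260

0(h) covers ∅
1(i) covers ∅
2(k) covers ∅
3(i) covers 1:i
4(j) covers ∅
5(j) covers 4:j
6(m) covers ∅
floor of heap: 0:h, 1:i, 2:k, 4:j, 6:m
completions by unplaced set U, small U first (add the entries for U minus each lowest piece of U):
  |U|=1: {0}:1  {2}:1  {3}:1  {5}:1  {6}:1
  |U|=2: {0,2}:2  {0,3}:2  {0,5}:2  {0,6}:2  {1,3}:1  {2,3}:2  {2,5}:2  {2,6}:2  {3,5}:2  {3,6}:2  {4,5}:1  {5,6}:2
  |U|=3: {0,1,3}:3  {0,2,3}:6  {0,2,5}:6  {0,2,6}:6  {0,3,5}:6  {0,3,6}:6  {0,4,5}:3  {0,5,6}:6  {1,2,3}:3  {1,3,5}:3  {1,3,6}:3  {2,3,5}:6  {2,3,6}:6  {2,4,5}:3  {2,5,6}:6  {3,4,5}:3  {3,5,6}:6  {4,5,6}:3
  |U|=4: {0,1,2,3}:12  {0,1,3,5}:12  {0,1,3,6}:12  {0,2,3,5}:24  {0,2,3,6}:24  {0,2,4,5}:12  {0,2,5,6}:24  {0,3,4,5}:12  {0,3,5,6}:24  {0,4,5,6}:12  {1,2,3,5}:12  {1,2,3,6}:12  {1,3,4,5}:6  {1,3,5,6}:12  {2,3,4,5}:12  {2,3,5,6}:24  {2,4,5,6}:12  {3,4,5,6}:12
  |U|=5: {0,1,2,3,5}:60  {0,1,2,3,6}:60  {0,1,3,4,5}:30  {0,1,3,5,6}:60  {0,2,3,4,5}:60  {0,2,3,5,6}:120  {0,2,4,5,6}:60  {0,3,4,5,6}:60  {1,2,3,4,5}:30  {1,2,3,5,6}:60  {1,3,4,5,6}:30  {2,3,4,5,6}:60
  start at 0(h): 180
  start at 1(i): 360
  start at 2(k): 180
  start at 4(j): 360
  start at 6(m): 180
sum over floor = 1260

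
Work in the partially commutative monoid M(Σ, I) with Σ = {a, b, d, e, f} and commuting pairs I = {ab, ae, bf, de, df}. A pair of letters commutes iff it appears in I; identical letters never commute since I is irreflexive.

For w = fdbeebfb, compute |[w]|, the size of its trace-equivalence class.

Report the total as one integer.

9

#0=f has no predecessor
#1=d has no predecessor
#2=b depends on [1:d]
#3=e depends on [0:f, 2:b]
#4=e depends on [3:e]
#5=b depends on [4:e]
#6=f depends on [4:e]
#7=b depends on [5:b]
sources: [0:f, 1:d]
N(rest) = Σ N(rest − s) over sources s of rest; N(one piece) = 1:
  size 1 → [6]=1  [7]=1
  size 2 → [5,7]=1  [6,7]=2
  size 3 → [5,6,7]=3
  size 4 → [4,5,6,7]=3
  size 5 → [3,4,5,6,7]=3
  size 6 → [0,3,4,5,6,7]=3  [2,3,4,5,6,7]=3
  first=0(f) contributes 3
  first=1(d) contributes 6
|[w]| = 9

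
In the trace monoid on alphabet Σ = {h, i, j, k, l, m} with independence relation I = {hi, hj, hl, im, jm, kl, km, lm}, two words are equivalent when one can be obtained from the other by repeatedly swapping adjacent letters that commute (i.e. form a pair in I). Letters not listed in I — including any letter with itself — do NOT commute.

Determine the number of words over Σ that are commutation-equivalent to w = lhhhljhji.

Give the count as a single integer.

#0=l has no predecessor
#1=h has no predecessor
#2=h depends on [1:h]
#3=h depends on [2:h]
#4=l depends on [0:l]
#5=j depends on [4:l]
#6=h depends on [3:h]
#7=j depends on [5:j]
#8=i depends on [7:j]
sources: [0:l, 1:h]
N(rest) = Σ N(rest − s) over sources s of rest; N(one piece) = 1:
  size 1 → [6]=1  [8]=1
  size 2 → [3,6]=1  [6,8]=2  [7,8]=1
  size 3 → [2,3,6]=1  [3,6,8]=3  [5,7,8]=1  [6,7,8]=3
  size 4 → [1,2,3,6]=1  [2,3,6,8]=4  [3,6,7,8]=6  [4,5,7,8]=1  [5,6,7,8]=4
  size 5 → [0,4,5,7,8]=1  [1,2,3,6,8]=5  [2,3,6,7,8]=10  [3,5,6,7,8]=10  [4,5,6,7,8]=5
  size 6 → [0,4,5,6,7,8]=6  [1,2,3,6,7,8]=15  [2,3,5,6,7,8]=20  [3,4,5,6,7,8]=15
  size 7 → [0,3,4,5,6,7,8]=21  [1,2,3,5,6,7,8]=35  [2,3,4,5,6,7,8]=35
  first=0(l) contributes 70
  first=1(h) contributes 56
|[w]| = 126

126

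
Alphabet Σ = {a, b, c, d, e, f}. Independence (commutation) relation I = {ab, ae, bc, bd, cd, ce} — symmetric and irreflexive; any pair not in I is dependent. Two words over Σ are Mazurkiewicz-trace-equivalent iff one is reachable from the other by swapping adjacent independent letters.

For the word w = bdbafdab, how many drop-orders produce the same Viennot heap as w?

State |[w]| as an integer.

piece 0:b — minimal
piece 1:d — minimal
piece 2:b rests on {0:b}
piece 3:a rests on {1:d}
piece 4:f rests on {2:b, 3:a}
piece 5:d rests on {4:f}
piece 6:a rests on {5:d}
piece 7:b rests on {4:f}
minimal pieces: {0:b, 1:d}
ways to finish when only these pieces remain (= sum over removing one remaining piece with nothing left below it):
  1 left: {6}→1  {7}→1
  2 left: {5,6}→1  {6,7}→2
  3 left: {5,6,7}→3
  4 left: {4,5,6,7}→3
  5 left: {2,4,5,6,7}→3  {3,4,5,6,7}→3
  6 left: {0,2,4,5,6,7}→3  {1,3,4,5,6,7}→3  {2,3,4,5,6,7}→6
  placing 0:b first → 9 extensions
  placing 1:d first → 9 extensions
total linear extensions = 18

18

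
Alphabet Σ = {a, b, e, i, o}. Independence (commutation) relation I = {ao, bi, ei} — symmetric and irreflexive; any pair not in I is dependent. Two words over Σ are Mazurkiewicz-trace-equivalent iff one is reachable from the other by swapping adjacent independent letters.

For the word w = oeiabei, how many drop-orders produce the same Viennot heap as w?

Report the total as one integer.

piece 0:o — minimal
piece 1:e rests on {0:o}
piece 2:i rests on {0:o}
piece 3:a rests on {1:e, 2:i}
piece 4:b rests on {3:a}
piece 5:e rests on {4:b}
piece 6:i rests on {3:a}
minimal pieces: {0:o}
ways to finish when only these pieces remain (= sum over removing one remaining piece with nothing left below it):
  1 left: {5}→1  {6}→1
  2 left: {4,5}→1  {5,6}→2
  3 left: {4,5,6}→3
  4 left: {3,4,5,6}→3
  5 left: {1,3,4,5,6}→3  {2,3,4,5,6}→3
  placing 0:o first → 6 extensions

6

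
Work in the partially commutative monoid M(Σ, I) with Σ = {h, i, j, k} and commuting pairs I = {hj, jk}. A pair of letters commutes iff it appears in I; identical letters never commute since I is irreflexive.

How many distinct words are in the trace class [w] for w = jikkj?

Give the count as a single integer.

3

#0=j has no predecessor
#1=i depends on [0:j]
#2=k depends on [1:i]
#3=k depends on [2:k]
#4=j depends on [1:i]
sources: [0:j]
N(rest) = Σ N(rest − s) over sources s of rest; N(one piece) = 1:
  size 1 → [3]=1  [4]=1
  size 2 → [2,3]=1  [3,4]=2
  size 3 → [2,3,4]=3
  first=0(j) contributes 3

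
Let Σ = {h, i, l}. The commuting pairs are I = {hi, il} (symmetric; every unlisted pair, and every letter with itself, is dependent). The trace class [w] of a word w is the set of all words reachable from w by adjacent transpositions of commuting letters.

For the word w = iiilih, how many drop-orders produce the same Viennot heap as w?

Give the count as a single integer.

#0=i has no predecessor
#1=i depends on [0:i]
#2=i depends on [1:i]
#3=l has no predecessor
#4=i depends on [2:i]
#5=h depends on [3:l]
sources: [0:i, 3:l]
N(rest) = Σ N(rest − s) over sources s of rest; N(one piece) = 1:
  size 1 → [4]=1  [5]=1
  size 2 → [2,4]=1  [3,5]=1  [4,5]=2
  size 3 → [1,2,4]=1  [2,4,5]=3  [3,4,5]=3
  size 4 → [0,1,2,4]=1  [1,2,4,5]=4  [2,3,4,5]=6
  first=0(i) contributes 10
  first=3(l) contributes 5
|[w]| = 15

15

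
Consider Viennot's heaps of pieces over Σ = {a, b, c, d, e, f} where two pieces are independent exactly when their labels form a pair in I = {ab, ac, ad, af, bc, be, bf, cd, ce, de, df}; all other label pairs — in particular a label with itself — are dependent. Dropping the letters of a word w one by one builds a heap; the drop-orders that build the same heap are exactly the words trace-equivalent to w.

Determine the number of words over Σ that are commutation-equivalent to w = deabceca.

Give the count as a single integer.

420

0(d) covers ∅
1(e) covers ∅
2(a) covers 1:e
3(b) covers 0:d
4(c) covers ∅
5(e) covers 2:a
6(c) covers 4:c
7(a) covers 5:e
floor of heap: 0:d, 1:e, 4:c
completions by unplaced set U, small U first (add the entries for U minus each lowest piece of U):
  |U|=1: {3}:1  {6}:1  {7}:1
  |U|=2: {0,3}:1  {3,6}:2  {3,7}:2  {4,6}:1  {5,7}:1  {6,7}:2
  |U|=3: {0,3,6}:3  {0,3,7}:3  {2,5,7}:1  {3,4,6}:3  {3,5,7}:3  {3,6,7}:6  {4,6,7}:3  {5,6,7}:3
  |U|=4: {0,3,4,6}:6  {0,3,5,7}:6  {0,3,6,7}:12  {1,2,5,7}:1  {2,3,5,7}:4  {2,5,6,7}:4  {3,4,6,7}:12  {3,5,6,7}:12  {4,5,6,7}:6
  |U|=5: {0,2,3,5,7}:10  {0,3,4,6,7}:30  {0,3,5,6,7}:30  {1,2,3,5,7}:5  {1,2,5,6,7}:5  {2,3,5,6,7}:20  {2,4,5,6,7}:10  {3,4,5,6,7}:30
  |U|=6: {0,1,2,3,5,7}:15  {0,2,3,5,6,7}:60  {0,3,4,5,6,7}:90  {1,2,3,5,6,7}:30  {1,2,4,5,6,7}:15  {2,3,4,5,6,7}:60
  start at 0(d): 105
  start at 1(e): 210
  start at 4(c): 105
sum over floor = 420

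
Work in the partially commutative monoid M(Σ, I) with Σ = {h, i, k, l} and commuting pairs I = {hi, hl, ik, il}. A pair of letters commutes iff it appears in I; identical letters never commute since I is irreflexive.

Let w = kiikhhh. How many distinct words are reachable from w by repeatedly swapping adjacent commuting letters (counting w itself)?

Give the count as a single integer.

#0=k has no predecessor
#1=i has no predecessor
#2=i depends on [1:i]
#3=k depends on [0:k]
#4=h depends on [3:k]
#5=h depends on [4:h]
#6=h depends on [5:h]
sources: [0:k, 1:i]
N(rest) = Σ N(rest − s) over sources s of rest; N(one piece) = 1:
  size 1 → [2]=1  [6]=1
  size 2 → [1,2]=1  [2,6]=2  [5,6]=1
  size 3 → [1,2,6]=3  [2,5,6]=3  [4,5,6]=1
  size 4 → [1,2,5,6]=6  [2,4,5,6]=4  [3,4,5,6]=1
  size 5 → [0,3,4,5,6]=1  [1,2,4,5,6]=10  [2,3,4,5,6]=5
  first=0(k) contributes 15
  first=1(i) contributes 6
|[w]| = 21

21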